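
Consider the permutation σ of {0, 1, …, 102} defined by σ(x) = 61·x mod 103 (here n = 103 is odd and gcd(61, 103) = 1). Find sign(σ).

Orbit of 13 under x↦61x: [13, 72, 66, 9, 34, 14, 30]… (length divides ord_103(61)).
Decompose π into cycles: lengths [17, 17, 17, 17, 17, 17, 1] (7 cycles, including the fixed point 0).
sign(π) = (−1)^{n − #cycles} = (−1)^{103−7} = (−1)^96 = +1.
The Jacobi symbol (61|103) = +1 (Zolotarev) agrees.

+1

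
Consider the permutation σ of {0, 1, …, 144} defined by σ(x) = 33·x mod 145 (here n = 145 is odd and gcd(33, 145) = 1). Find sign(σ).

Start at x=74: 74 → 122 → 111 → 38 → 94 → 57 → 141 → … (one orbit).
π_33 has 8 disjoint cycles with lengths [28, 28, 28, 28, 14, 14, 4, 1] on {0,…,144}.
n − c = 145 − 8 = 137; sign = (−1)^137 = -1.
Zolotarev: (33|145) = -1, matching the cycle-count sign.

-1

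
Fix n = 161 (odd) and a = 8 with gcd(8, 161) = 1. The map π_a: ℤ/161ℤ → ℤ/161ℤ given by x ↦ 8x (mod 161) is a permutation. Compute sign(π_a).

Orbit of 29 under x↦8x: [29, 71, 85, 36, 127, 50, 78]… (length divides ord_161(8)).
Decompose π into cycles: lengths [11, 11, 11, 11, 11, 11, 11, 11, 11, 11, 11, 11, 11, 11, 1, 1, 1, 1, 1, 1, 1] (21 cycles, including the fixed point 0).
n − c = 161 − 21 = 140; sign = (−1)^140 = +1.

+1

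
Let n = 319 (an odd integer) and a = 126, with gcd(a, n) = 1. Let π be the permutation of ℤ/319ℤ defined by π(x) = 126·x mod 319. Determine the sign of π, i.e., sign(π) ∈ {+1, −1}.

Orbit of 298 under x↦126x: [298, 225, 278, 257, 163, 122, 60]… (length divides ord_319(126)).
π_126 has 6 disjoint cycles with lengths [140, 140, 28, 5, 5, 1] on {0,…,318}.
With 6 cycles on 319 points, sign = (−1)^{319−6} = -1.
Zolotarev: (126|319) = -1, matching the cycle-count sign.

-1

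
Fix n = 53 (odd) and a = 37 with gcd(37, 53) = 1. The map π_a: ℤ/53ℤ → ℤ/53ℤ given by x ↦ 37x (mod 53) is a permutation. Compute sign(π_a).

+1

Start at x=46: 46 → 6 → 10 → 52 → 16 → 9 → 15 → … (one orbit).
The orbit structure of x ↦ 37x mod 53: 3 orbits of sizes [26, 26, 1].
3 cycles on 53: each ℓ→(−1)^(ℓ−1), product (−1)^50 = +1.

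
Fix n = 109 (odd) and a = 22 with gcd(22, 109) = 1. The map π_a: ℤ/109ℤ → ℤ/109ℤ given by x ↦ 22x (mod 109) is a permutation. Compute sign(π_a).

+1

Start at x=35: 35 → 7 → 45 → 9 → 89 → 105 → 21 → … (one orbit).
π_22 has 5 disjoint cycles with lengths [27, 27, 27, 27, 1] on {0,…,108}.
n − c = 109 − 5 = 104; sign = (−1)^104 = +1.
Via Zolotarev, sign(π_{22}) = (22|109) = +1.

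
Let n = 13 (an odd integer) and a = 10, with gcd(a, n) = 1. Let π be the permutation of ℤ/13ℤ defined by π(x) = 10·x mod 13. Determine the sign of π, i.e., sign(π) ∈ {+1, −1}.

+1

Orbit of 4 under x↦10x: [4, 1, 10, 9, 12, 3]… (length divides ord_13(10)).
Decompose π into cycles: lengths [6, 6, 1] (3 cycles, including the fixed point 0).
Σ(ℓ_i−1) = 13−3 = 10; sign = (−1)^10 = +1.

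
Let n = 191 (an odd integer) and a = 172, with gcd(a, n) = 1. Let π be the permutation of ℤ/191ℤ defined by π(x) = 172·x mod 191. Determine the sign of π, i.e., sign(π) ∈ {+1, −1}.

Orbit of 90 under x↦172x: [90, 9, 20, 2, 153, 149, 34]… (length divides ord_191(172)).
Decompose π into cycles: lengths [95, 95, 1] (3 cycles, including the fixed point 0).
191 − 3 = 188 transpositions; sign(π) = (−1)^188 = +1.
The Jacobi symbol (172|191) = +1 (Zolotarev) agrees.

+1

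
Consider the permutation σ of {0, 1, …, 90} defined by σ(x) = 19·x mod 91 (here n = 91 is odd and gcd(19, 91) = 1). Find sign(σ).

Orbit of 33 under x↦19x: [33, 81, 83, 30, 24, 1, 19]… (length divides ord_91(19)).
Cycle type of π: 12×7 + 6 + 1; total 9 cycles.
Σ(ℓ_i−1) = 91−9 = 82; sign = (−1)^82 = +1.

+1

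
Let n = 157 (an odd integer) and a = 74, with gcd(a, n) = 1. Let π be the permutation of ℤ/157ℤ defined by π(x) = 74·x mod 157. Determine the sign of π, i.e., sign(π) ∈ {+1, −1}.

Start at x=127: 127 → 135 → 99 → 104 → 3 → 65 → 100 → … (one orbit).
Cycle lengths of π_74 on ℤ/157ℤ: [156, 1]; 2 cycles in total.
With 2 cycles on 157 points, sign = (−1)^{157−2} = -1.

-1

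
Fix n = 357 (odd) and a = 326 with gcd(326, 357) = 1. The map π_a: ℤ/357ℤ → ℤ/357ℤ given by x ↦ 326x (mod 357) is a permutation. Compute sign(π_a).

Start at x=113: 113 → 67 → 65 → 127 → 347 → 310 → 29 → … (one orbit).
Cycle lengths of π_326 on ℤ/357ℤ: [48, 48, 48, 48, 48, 48, 16, 16, 16, 6, 6, 3, 3, 2, 1]; 15 cycles in total.
357 − 15 = 342 transpositions; sign(π) = (−1)^342 = +1.

+1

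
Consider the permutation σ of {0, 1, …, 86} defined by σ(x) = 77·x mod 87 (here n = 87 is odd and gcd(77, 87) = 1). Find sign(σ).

Trace 26: π^k(26) = [26, 1, 77, 13, 44, 82, 50] for k=0..6.
Cycle lengths of π_77 on ℤ/87ℤ: [28, 28, 28, 2, 1]; 5 cycles in total.
Σ(ℓ_i−1) = 87−5 = 82; sign = (−1)^82 = +1.
Zolotarev: (77|87) = +1, matching the cycle-count sign.

+1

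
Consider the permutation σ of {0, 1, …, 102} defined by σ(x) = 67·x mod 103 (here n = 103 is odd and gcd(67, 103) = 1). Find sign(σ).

-1

Start at x=83: 83 → 102 → 36 → 43 → 100 → 5 → 26 → … (one orbit).
2 cycles of lengths [102, 1].
With 2 cycles on 103 points, sign = (−1)^{103−2} = -1.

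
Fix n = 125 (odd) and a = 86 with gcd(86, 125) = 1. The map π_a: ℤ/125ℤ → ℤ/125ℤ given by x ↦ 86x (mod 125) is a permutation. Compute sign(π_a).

Trace 96: π^k(96) = [96, 6, 16, 1, 86, 21, 56] for k=0..6.
π_86 has 13 disjoint cycles with lengths [25, 25, 25, 25, 5, 5, 5, 5, 1, 1, 1, 1, 1] on {0,…,124}.
Σ(ℓ_i−1) = 125−13 = 112; sign = (−1)^112 = +1.

+1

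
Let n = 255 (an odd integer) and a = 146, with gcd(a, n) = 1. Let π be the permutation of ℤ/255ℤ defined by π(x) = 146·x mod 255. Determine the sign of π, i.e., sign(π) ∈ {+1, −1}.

Start at x=151: 151 → 116 → 106 → 176 → 196 → 56 → 16 → … (one orbit).
π_146 has 25 disjoint cycles with lengths [16, 16, 16, 16, 16, 16, 16, 16, 16, 16, 16, 16, 16, 16, 16, 2, 2, 2, 2, 2, 1, 1, 1, 1, 1] on {0,…,254}.
With 25 cycles on 255 points, sign = (−1)^{255−25} = +1.

+1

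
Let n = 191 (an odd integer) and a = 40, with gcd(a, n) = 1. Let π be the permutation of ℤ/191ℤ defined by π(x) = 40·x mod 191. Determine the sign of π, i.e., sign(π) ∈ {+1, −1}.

Trace 98: π^k(98) = [98, 100, 180, 133, 163, 26, 85] for k=0..6.
Cycle type of π: 95×2 + 1; total 3 cycles.
191 − 3 = 188 transpositions; sign(π) = (−1)^188 = +1.

+1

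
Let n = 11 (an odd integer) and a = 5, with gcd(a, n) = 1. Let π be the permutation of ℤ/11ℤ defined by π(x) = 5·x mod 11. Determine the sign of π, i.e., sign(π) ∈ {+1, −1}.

+1

Trace 1: π^k(1) = [1, 5, 3, 4, 9] for k=0..4.
Cycle type of π: 5×2 + 1; total 3 cycles.
11 − 3 = 8 transpositions; sign(π) = (−1)^8 = +1.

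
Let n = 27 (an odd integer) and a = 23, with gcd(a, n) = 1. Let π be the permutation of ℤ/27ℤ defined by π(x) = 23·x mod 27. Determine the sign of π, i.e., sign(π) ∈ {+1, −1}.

-1

Start at x=23: 23 → 16 → 17 → 13 → 2 → 19 → 5 → … (one orbit).
Cycle lengths of π_23 on ℤ/27ℤ: [18, 6, 2, 1]; 4 cycles in total.
4 cycles on 27: each ℓ→(−1)^(ℓ−1), product (−1)^23 = -1.
Zolotarev: (23|27) = -1, matching the cycle-count sign.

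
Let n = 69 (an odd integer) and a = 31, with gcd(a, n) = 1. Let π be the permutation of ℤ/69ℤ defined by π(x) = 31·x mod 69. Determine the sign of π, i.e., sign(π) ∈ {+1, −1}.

Trace 64: π^k(64) = [64, 52, 25, 16, 13, 58, 4] for k=0..6.
9 cycles of lengths [11, 11, 11, 11, 11, 11, 1, 1, 1].
9 cycles on 69: each ℓ→(−1)^(ℓ−1), product (−1)^60 = +1.
Check: (31/69) = +1 by Zolotarev.

+1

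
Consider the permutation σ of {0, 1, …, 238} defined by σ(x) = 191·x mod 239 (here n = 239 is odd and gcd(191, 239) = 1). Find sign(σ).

Orbit of 93 under x↦191x: [93, 77, 128, 70, 225, 194, 9]… (length divides ord_239(191)).
Cycle lengths of π_191 on ℤ/239ℤ: [238, 1]; 2 cycles in total.
239 − 2 = 237 transpositions; sign(π) = (−1)^237 = -1.

-1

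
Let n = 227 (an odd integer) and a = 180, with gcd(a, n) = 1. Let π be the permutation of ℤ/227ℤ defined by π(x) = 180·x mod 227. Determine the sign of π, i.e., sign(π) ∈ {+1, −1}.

Start at x=189: 189 → 197 → 48 → 14 → 23 → 54 → 186 → … (one orbit).
Decompose π into cycles: lengths [226, 1] (2 cycles, including the fixed point 0).
With 2 cycles on 227 points, sign = (−1)^{227−2} = -1.

-1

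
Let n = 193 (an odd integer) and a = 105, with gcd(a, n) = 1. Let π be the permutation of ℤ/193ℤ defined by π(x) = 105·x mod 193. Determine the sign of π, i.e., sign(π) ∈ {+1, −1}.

-1

Orbit of 81 under x↦105x: [81, 13, 14, 119, 143, 154, 151]… (length divides ord_193(105)).
π_105 has 4 disjoint cycles with lengths [64, 64, 64, 1] on {0,…,192}.
4 cycles on 193: each ℓ→(−1)^(ℓ−1), product (−1)^189 = -1.
Zolotarev: (105|193) = -1, matching the cycle-count sign.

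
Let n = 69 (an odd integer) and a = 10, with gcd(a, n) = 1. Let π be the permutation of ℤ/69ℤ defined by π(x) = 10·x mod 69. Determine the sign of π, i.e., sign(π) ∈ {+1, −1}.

-1

Start at x=55: 55 → 67 → 49 → 7 → 1 → 10 → 31 → … (one orbit).
π_10 has 6 disjoint cycles with lengths [22, 22, 22, 1, 1, 1] on {0,…,68}.
With 6 cycles on 69 points, sign = (−1)^{69−6} = -1.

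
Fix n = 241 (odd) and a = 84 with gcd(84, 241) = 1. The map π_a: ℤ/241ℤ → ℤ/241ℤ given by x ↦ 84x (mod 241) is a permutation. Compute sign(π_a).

Start at x=45: 45 → 165 → 123 → 210 → 47 → 92 → 16 → … (one orbit).
Cycle lengths of π_84 on ℤ/241ℤ: [240, 1]; 2 cycles in total.
With 2 cycles on 241 points, sign = (−1)^{241−2} = -1.

-1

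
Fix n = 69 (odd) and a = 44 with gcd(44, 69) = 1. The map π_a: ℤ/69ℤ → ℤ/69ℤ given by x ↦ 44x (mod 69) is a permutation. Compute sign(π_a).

Start at x=56: 56 → 49 → 17 → 58 → 68 → 25 → 65 → … (one orbit).
5 cycles of lengths [22, 22, 22, 2, 1].
69 − 5 = 64 transpositions; sign(π) = (−1)^64 = +1.

+1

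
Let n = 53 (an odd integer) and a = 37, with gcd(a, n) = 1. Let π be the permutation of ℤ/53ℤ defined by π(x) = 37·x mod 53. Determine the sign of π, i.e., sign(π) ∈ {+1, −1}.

Trace 43: π^k(43) = [43, 1, 37, 44, 38, 28, 29] for k=0..6.
Decompose π into cycles: lengths [26, 26, 1] (3 cycles, including the fixed point 0).
sign(π) = (−1)^{n − #cycles} = (−1)^{53−3} = (−1)^50 = +1.
Zolotarev: (37|53) = +1, matching the cycle-count sign.

+1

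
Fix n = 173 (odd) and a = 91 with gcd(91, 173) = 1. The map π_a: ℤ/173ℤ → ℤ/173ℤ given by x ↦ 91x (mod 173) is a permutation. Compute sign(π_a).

Orbit of 133 under x↦91x: [133, 166, 55, 161, 119, 103, 31]… (length divides ord_173(91)).
Cycle lengths of π_91 on ℤ/173ℤ: [172, 1]; 2 cycles in total.
173 − 2 = 171 transpositions; sign(π) = (−1)^171 = -1.

-1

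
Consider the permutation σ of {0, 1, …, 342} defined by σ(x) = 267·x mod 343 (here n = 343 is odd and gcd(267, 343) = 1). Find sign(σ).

Trace 281: π^k(281) = [281, 253, 323, 148, 71, 92, 211] for k=0..6.
The orbit structure of x ↦ 267x mod 343: 19 orbits of sizes [49, 49, 49, 49, 49, 49, 7, 7, 7, 7, 7, 7, 1, 1, 1, 1, 1, 1, 1].
sign(π) = (−1)^{n − #cycles} = (−1)^{343−19} = (−1)^324 = +1.

+1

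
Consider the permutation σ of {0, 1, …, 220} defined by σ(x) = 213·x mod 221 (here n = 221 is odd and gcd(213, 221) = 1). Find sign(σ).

Orbit of 151 under x↦213x: [151, 118, 161, 38, 138, 1, 213]… (length divides ord_221(213)).
Cycle lengths of π_213 on ℤ/221ℤ: [8, 8, 8, 8, 8, 8, 8, 8, 8, 8, 8, 8, 8, 8, 8, 8, 8, 8, 8, 8, 8, 8, 8, 8, 8, 8, 4, 4, 4, 1]; 30 cycles in total.
sign(π) = (−1)^{n − #cycles} = (−1)^{221−30} = (−1)^191 = -1.
Via Zolotarev, sign(π_{213}) = (213|221) = -1.

-1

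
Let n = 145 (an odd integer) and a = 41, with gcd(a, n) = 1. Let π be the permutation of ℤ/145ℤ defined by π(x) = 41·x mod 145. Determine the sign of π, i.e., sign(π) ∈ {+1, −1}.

-1

Orbit of 86 under x↦41x: [86, 46, 1, 41]… (length divides ord_145(41)).
Decompose π into cycles: lengths [4, 4, 4, 4, 4, 4, 4, 4, 4, 4, 4, 4, 4, 4, 4, 4, 4, 4, 4, 4, 4, 4, 4, 4, 4, 4, 4, 4, 4, 4, 4, 4, 4, 4, 4, 1, 1, 1, 1, 1] (40 cycles, including the fixed point 0).
n − c = 145 − 40 = 105; sign = (−1)^105 = -1.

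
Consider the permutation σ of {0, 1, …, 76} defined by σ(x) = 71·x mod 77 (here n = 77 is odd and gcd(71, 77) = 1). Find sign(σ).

Trace 71: π^k(71) = [71, 36, 15, 64, 1] for k=0..4.
Cycle lengths of π_71 on ℤ/77ℤ: [5, 5, 5, 5, 5, 5, 5, 5, 5, 5, 5, 5, 5, 5, 1, 1, 1, 1, 1, 1, 1]; 21 cycles in total.
sign(π) = (−1)^{n − #cycles} = (−1)^{77−21} = (−1)^56 = +1.

+1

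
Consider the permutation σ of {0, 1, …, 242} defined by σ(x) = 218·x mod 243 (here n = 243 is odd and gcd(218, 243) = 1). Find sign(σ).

Start at x=13: 13 → 161 → 106 → 23 → 154 → 38 → 22 → … (one orbit).
The orbit structure of x ↦ 218x mod 243: 6 orbits of sizes [162, 54, 18, 6, 2, 1].
Σ(ℓ_i−1) = 243−6 = 237; sign = (−1)^237 = -1.
Via Zolotarev, sign(π_{218}) = (218|243) = -1.

-1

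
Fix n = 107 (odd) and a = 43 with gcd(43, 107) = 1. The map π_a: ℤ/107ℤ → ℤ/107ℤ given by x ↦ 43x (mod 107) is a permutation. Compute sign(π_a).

Orbit of 60 under x↦43x: [60, 12, 88, 39, 72, 100, 20]… (length divides ord_107(43)).
The orbit structure of x ↦ 43x mod 107: 2 orbits of sizes [106, 1].
107 − 2 = 105 transpositions; sign(π) = (−1)^105 = -1.
Via Zolotarev, sign(π_{43}) = (43|107) = -1.

-1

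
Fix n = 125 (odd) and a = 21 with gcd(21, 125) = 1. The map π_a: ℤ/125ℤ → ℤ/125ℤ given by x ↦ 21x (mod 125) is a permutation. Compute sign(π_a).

+1

Trace 21: π^k(21) = [21, 66, 11, 106, 101, 121, 41] for k=0..6.
13 cycles of lengths [25, 25, 25, 25, 5, 5, 5, 5, 1, 1, 1, 1, 1].
With 13 cycles on 125 points, sign = (−1)^{125−13} = +1.
The Jacobi symbol (21|125) = +1 (Zolotarev) agrees.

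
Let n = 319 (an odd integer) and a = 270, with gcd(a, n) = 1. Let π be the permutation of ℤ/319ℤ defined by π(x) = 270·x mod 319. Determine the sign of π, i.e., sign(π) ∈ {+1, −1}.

-1

Trace 51: π^k(51) = [51, 53, 274, 291, 96, 81, 178] for k=0..6.
Cycle type of π: 70×4 + 14×2 + 10 + 1; total 8 cycles.
With 8 cycles on 319 points, sign = (−1)^{319−8} = -1.
Zolotarev: (270|319) = -1, matching the cycle-count sign.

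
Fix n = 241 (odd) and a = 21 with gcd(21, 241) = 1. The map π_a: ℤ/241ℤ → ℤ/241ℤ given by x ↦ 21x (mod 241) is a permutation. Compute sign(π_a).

Trace 211: π^k(211) = [211, 93, 25, 43, 180, 165, 91] for k=0..6.
4 cycles of lengths [80, 80, 80, 1].
4 cycles on 241: each ℓ→(−1)^(ℓ−1), product (−1)^237 = -1.

-1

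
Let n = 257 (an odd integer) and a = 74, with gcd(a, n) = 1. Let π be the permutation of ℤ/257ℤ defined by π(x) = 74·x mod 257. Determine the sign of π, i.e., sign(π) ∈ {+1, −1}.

Orbit of 107 under x↦74x: [107, 208, 229, 241, 101, 21, 12]… (length divides ord_257(74)).
The orbit structure of x ↦ 74x mod 257: 2 orbits of sizes [256, 1].
With 2 cycles on 257 points, sign = (−1)^{257−2} = -1.
The Jacobi symbol (74|257) = -1 (Zolotarev) agrees.

-1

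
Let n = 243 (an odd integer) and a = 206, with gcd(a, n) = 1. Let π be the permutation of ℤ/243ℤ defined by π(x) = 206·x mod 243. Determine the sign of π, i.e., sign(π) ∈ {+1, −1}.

-1

Orbit of 206 under x↦206x: [206, 154, 134, 145, 224, 217, 233]… (length divides ord_243(206)).
The orbit structure of x ↦ 206x mod 243: 14 orbits of sizes [54, 54, 54, 18, 18, 18, 6, 6, 6, 2, 2, 2, 2, 1].
With 14 cycles on 243 points, sign = (−1)^{243−14} = -1.
Via Zolotarev, sign(π_{206}) = (206|243) = -1.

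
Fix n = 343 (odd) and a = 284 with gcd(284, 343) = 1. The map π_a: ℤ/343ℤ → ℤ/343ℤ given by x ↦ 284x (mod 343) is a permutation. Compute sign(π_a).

+1

Start at x=109: 109 → 86 → 71 → 270 → 191 → 50 → 137 → … (one orbit).
Cycle lengths of π_284 on ℤ/343ℤ: [147, 147, 21, 21, 3, 3, 1]; 7 cycles in total.
sign(π) = (−1)^{n − #cycles} = (−1)^{343−7} = (−1)^336 = +1.
Check: (284/343) = +1 by Zolotarev.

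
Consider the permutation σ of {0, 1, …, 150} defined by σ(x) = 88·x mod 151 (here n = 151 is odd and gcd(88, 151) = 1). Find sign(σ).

Orbit of 86 under x↦88x: [86, 18, 74, 19, 11, 62, 20]… (length divides ord_151(88)).
Cycle lengths of π_88 on ℤ/151ℤ: [75, 75, 1]; 3 cycles in total.
Σ(ℓ_i−1) = 151−3 = 148; sign = (−1)^148 = +1.
Via Zolotarev, sign(π_{88}) = (88|151) = +1.

+1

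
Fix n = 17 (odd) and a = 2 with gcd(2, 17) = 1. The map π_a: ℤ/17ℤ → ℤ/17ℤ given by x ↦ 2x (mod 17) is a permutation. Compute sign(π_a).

+1

Start at x=2: 2 → 4 → 8 → 16 → 15 → 13 → 9 → … (one orbit).
3 cycles of lengths [8, 8, 1].
3 cycles on 17: each ℓ→(−1)^(ℓ−1), product (−1)^14 = +1.
Via Zolotarev, sign(π_{2}) = (2|17) = +1.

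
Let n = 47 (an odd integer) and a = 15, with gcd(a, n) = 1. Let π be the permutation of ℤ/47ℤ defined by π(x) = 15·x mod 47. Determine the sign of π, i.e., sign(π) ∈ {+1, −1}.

Trace 45: π^k(45) = [45, 17, 20, 18, 35, 8, 26] for k=0..6.
2 cycles of lengths [46, 1].
2 cycles on 47: each ℓ→(−1)^(ℓ−1), product (−1)^45 = -1.

-1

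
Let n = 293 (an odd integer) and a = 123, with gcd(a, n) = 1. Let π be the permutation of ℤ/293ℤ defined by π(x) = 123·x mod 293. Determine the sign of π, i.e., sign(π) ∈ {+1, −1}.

+1

Start at x=148: 148 → 38 → 279 → 36 → 33 → 250 → 278 → … (one orbit).
5 cycles of lengths [73, 73, 73, 73, 1].
5 cycles on 293: each ℓ→(−1)^(ℓ−1), product (−1)^288 = +1.
Via Zolotarev, sign(π_{123}) = (123|293) = +1.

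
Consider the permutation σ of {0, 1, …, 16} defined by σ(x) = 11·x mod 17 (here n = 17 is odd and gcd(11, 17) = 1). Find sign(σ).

-1

Trace 3: π^k(3) = [3, 16, 6, 15, 12, 13, 7] for k=0..6.
Cycle lengths of π_11 on ℤ/17ℤ: [16, 1]; 2 cycles in total.
sign(π) = (−1)^{n − #cycles} = (−1)^{17−2} = (−1)^15 = -1.
(11|17)_J = -1 (Zolotarev's lemma cross-check).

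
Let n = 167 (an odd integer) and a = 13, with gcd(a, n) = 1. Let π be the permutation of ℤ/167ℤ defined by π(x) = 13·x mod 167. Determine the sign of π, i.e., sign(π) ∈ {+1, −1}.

Orbit of 125 under x↦13x: [125, 122, 83, 77, 166, 154, 165]… (length divides ord_167(13)).
Decompose π into cycles: lengths [166, 1] (2 cycles, including the fixed point 0).
2 cycles on 167: each ℓ→(−1)^(ℓ−1), product (−1)^165 = -1.
Check: (13/167) = -1 by Zolotarev.

-1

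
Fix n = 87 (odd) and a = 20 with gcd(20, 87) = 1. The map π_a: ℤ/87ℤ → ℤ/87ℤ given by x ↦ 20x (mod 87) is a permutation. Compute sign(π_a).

-1

Trace 52: π^k(52) = [52, 83, 7, 53, 16, 59, 49] for k=0..6.
Cycle lengths of π_20 on ℤ/87ℤ: [14, 14, 14, 14, 7, 7, 7, 7, 2, 1]; 10 cycles in total.
87 − 10 = 77 transpositions; sign(π) = (−1)^77 = -1.
Check: (20/87) = -1 by Zolotarev.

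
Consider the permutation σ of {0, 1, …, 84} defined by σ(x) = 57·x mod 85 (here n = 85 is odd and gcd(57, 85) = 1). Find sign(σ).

+1

Orbit of 57 under x↦57x: [57, 19, 63, 21, 7, 59, 48]… (length divides ord_85(57)).
7 cycles of lengths [16, 16, 16, 16, 16, 4, 1].
7 cycles on 85: each ℓ→(−1)^(ℓ−1), product (−1)^78 = +1.
Check: (57/85) = +1 by Zolotarev.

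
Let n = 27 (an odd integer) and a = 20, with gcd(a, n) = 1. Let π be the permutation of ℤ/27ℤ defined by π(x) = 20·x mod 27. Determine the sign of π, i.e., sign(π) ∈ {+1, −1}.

-1

Start at x=22: 22 → 8 → 25 → 14 → 10 → 11 → 4 → … (one orbit).
The orbit structure of x ↦ 20x mod 27: 4 orbits of sizes [18, 6, 2, 1].
Σ(ℓ_i−1) = 27−4 = 23; sign = (−1)^23 = -1.
Check: (20/27) = -1 by Zolotarev.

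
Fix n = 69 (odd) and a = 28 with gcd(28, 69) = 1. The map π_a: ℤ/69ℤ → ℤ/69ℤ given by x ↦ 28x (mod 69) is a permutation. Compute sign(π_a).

-1

Orbit of 52 under x↦28x: [52, 7, 58, 37, 1, 28, 25]… (length divides ord_69(28)).
The orbit structure of x ↦ 28x mod 69: 6 orbits of sizes [22, 22, 22, 1, 1, 1].
6 cycles on 69: each ℓ→(−1)^(ℓ−1), product (−1)^63 = -1.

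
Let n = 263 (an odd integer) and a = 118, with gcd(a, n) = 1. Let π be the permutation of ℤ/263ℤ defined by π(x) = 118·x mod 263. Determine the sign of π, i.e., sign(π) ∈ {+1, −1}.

-1

Orbit of 150 under x↦118x: [150, 79, 117, 130, 86, 154, 25]… (length divides ord_263(118)).
2 cycles of lengths [262, 1].
sign(π) = (−1)^{n − #cycles} = (−1)^{263−2} = (−1)^261 = -1.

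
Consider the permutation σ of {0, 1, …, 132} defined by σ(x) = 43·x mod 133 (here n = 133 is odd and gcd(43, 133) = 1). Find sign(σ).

Start at x=1: 1 → 43 → 120 → 106 → 36 → 85 → 64 → … (one orbit).
Cycle lengths of π_43 on ℤ/133ℤ: [9, 9, 9, 9, 9, 9, 9, 9, 9, 9, 9, 9, 9, 9, 1, 1, 1, 1, 1, 1, 1]; 21 cycles in total.
133 − 21 = 112 transpositions; sign(π) = (−1)^112 = +1.
(43|133)_J = +1 (Zolotarev's lemma cross-check).

+1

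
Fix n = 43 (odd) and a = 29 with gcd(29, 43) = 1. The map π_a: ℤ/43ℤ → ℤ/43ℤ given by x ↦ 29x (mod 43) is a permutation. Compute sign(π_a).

-1

Start at x=13: 13 → 33 → 11 → 18 → 6 → 2 → 15 → … (one orbit).
2 cycles of lengths [42, 1].
Σ(ℓ_i−1) = 43−2 = 41; sign = (−1)^41 = -1.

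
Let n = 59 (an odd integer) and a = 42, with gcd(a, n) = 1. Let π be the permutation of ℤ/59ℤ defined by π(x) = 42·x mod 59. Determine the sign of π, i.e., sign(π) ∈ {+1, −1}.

Trace 3: π^k(3) = [3, 8, 41, 11, 49, 52, 1] for k=0..6.
Cycle type of π: 58 + 1; total 2 cycles.
Σ(ℓ_i−1) = 59−2 = 57; sign = (−1)^57 = -1.

-1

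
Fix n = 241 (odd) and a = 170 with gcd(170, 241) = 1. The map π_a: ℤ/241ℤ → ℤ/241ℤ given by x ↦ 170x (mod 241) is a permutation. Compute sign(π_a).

Trace 233: π^k(233) = [233, 86, 160, 208, 174, 178, 135] for k=0..6.
Cycle type of π: 240 + 1; total 2 cycles.
n − c = 241 − 2 = 239; sign = (−1)^239 = -1.
Check: (170/241) = -1 by Zolotarev.

-1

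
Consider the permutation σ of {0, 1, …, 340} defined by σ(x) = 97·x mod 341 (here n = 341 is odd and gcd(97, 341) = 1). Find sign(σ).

Trace 1: π^k(1) = [1, 97, 202, 157, 225] for k=0..4.
Decompose π into cycles: lengths [5, 5, 5, 5, 5, 5, 5, 5, 5, 5, 5, 5, 5, 5, 5, 5, 5, 5, 5, 5, 5, 5, 5, 5, 5, 5, 5, 5, 5, 5, 5, 5, 5, 5, 5, 5, 5, 5, 5, 5, 5, 5, 5, 5, 5, 5, 5, 5, 5, 5, 5, 5, 5, 5, 5, 5, 5, 5, 5, 5, 5, 5, 5, 5, 5, 5, 5, 5, 1] (69 cycles, including the fixed point 0).
With 69 cycles on 341 points, sign = (−1)^{341−69} = +1.

+1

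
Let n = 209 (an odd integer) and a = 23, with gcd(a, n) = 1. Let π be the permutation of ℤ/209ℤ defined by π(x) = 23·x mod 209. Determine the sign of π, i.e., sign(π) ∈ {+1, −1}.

Orbit of 45 under x↦23x: [45, 199, 188, 144, 177, 100, 1]… (length divides ord_209(23)).
Cycle lengths of π_23 on ℤ/209ℤ: [9, 9, 9, 9, 9, 9, 9, 9, 9, 9, 9, 9, 9, 9, 9, 9, 9, 9, 9, 9, 9, 9, 1, 1, 1, 1, 1, 1, 1, 1, 1, 1, 1]; 33 cycles in total.
sign(π) = (−1)^{n − #cycles} = (−1)^{209−33} = (−1)^176 = +1.
Zolotarev: (23|209) = +1, matching the cycle-count sign.

+1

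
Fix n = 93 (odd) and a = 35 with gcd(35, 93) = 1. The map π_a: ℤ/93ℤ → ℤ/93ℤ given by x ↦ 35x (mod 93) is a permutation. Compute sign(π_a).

Trace 64: π^k(64) = [64, 8, 1, 35, 16, 2, 70] for k=0..6.
π_35 has 14 disjoint cycles with lengths [10, 10, 10, 10, 10, 10, 5, 5, 5, 5, 5, 5, 2, 1] on {0,…,92}.
93 − 14 = 79 transpositions; sign(π) = (−1)^79 = -1.

-1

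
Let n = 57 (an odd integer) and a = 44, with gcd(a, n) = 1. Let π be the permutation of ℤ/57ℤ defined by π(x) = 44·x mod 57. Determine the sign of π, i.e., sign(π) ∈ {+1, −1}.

Trace 16: π^k(16) = [16, 20, 25, 17, 7, 23, 43] for k=0..6.
Cycle lengths of π_44 on ℤ/57ℤ: [18, 18, 9, 9, 2, 1]; 6 cycles in total.
Σ(ℓ_i−1) = 57−6 = 51; sign = (−1)^51 = -1.

-1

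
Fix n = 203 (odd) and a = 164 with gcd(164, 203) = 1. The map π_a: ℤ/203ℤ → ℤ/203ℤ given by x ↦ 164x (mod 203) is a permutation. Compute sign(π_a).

+1

Trace 30: π^k(30) = [30, 48, 158, 131, 169, 108, 51] for k=0..6.
Cycle type of π: 84×2 + 28 + 6 + 1; total 5 cycles.
n − c = 203 − 5 = 198; sign = (−1)^198 = +1.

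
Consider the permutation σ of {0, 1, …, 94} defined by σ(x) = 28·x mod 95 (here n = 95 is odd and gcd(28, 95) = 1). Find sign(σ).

Trace 74: π^k(74) = [74, 77, 66, 43, 64, 82, 16] for k=0..6.
The orbit structure of x ↦ 28x mod 95: 6 orbits of sizes [36, 36, 9, 9, 4, 1].
n − c = 95 − 6 = 89; sign = (−1)^89 = -1.
Check: (28/95) = -1 by Zolotarev.

-1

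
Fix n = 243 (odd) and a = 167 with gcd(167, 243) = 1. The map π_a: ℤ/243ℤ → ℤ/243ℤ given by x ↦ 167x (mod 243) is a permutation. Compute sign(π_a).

-1

Start at x=173: 173 → 217 → 32 → 241 → 152 → 112 → 236 → … (one orbit).
Cycle lengths of π_167 on ℤ/243ℤ: [162, 54, 18, 6, 2, 1]; 6 cycles in total.
Σ(ℓ_i−1) = 243−6 = 237; sign = (−1)^237 = -1.
Check: (167/243) = -1 by Zolotarev.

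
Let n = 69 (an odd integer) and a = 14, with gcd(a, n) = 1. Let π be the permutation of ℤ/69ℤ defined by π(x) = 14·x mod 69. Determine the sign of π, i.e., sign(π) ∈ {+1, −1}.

+1

Start at x=17: 17 → 31 → 20 → 4 → 56 → 25 → 5 → … (one orbit).
Cycle type of π: 22×3 + 2 + 1; total 5 cycles.
Σ(ℓ_i−1) = 69−5 = 64; sign = (−1)^64 = +1.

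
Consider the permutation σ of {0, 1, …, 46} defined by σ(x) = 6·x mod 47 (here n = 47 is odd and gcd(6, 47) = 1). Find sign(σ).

+1

Trace 25: π^k(25) = [25, 9, 7, 42, 17, 8, 1] for k=0..6.
3 cycles of lengths [23, 23, 1].
Σ(ℓ_i−1) = 47−3 = 44; sign = (−1)^44 = +1.
Via Zolotarev, sign(π_{6}) = (6|47) = +1.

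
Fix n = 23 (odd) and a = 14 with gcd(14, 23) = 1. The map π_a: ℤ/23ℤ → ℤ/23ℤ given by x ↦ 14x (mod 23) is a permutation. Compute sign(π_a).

-1

Start at x=18: 18 → 22 → 9 → 11 → 16 → 17 → 8 → … (one orbit).
2 cycles of lengths [22, 1].
23 − 2 = 21 transpositions; sign(π) = (−1)^21 = -1.
(14|23)_J = -1 (Zolotarev's lemma cross-check).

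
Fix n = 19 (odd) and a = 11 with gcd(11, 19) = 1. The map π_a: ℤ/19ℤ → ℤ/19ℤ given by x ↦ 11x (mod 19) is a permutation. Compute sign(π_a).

Start at x=1: 1 → 11 → 7 → 1 (one orbit).
π_11 has 7 disjoint cycles with lengths [3, 3, 3, 3, 3, 3, 1] on {0,…,18}.
7 cycles on 19: each ℓ→(−1)^(ℓ−1), product (−1)^12 = +1.

+1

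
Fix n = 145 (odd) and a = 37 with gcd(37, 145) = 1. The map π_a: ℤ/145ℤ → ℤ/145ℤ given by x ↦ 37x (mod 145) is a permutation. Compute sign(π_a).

Start at x=3: 3 → 111 → 47 → 144 → 108 → 81 → 97 → … (one orbit).
7 cycles of lengths [28, 28, 28, 28, 28, 4, 1].
7 cycles on 145: each ℓ→(−1)^(ℓ−1), product (−1)^138 = +1.
The Jacobi symbol (37|145) = +1 (Zolotarev) agrees.

+1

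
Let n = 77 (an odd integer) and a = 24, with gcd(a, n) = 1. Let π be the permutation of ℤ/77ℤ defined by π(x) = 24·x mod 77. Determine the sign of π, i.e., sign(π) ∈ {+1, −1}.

+1

Orbit of 64 under x↦24x: [64, 73, 58, 6, 67, 68, 15]… (length divides ord_77(24)).
The orbit structure of x ↦ 24x mod 77: 5 orbits of sizes [30, 30, 10, 6, 1].
5 cycles on 77: each ℓ→(−1)^(ℓ−1), product (−1)^72 = +1.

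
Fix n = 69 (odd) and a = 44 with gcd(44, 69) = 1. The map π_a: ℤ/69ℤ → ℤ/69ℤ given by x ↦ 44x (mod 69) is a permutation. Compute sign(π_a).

Orbit of 52 under x↦44x: [52, 11, 1, 44, 4, 38, 16]… (length divides ord_69(44)).
5 cycles of lengths [22, 22, 22, 2, 1].
5 cycles on 69: each ℓ→(−1)^(ℓ−1), product (−1)^64 = +1.
Zolotarev: (44|69) = +1, matching the cycle-count sign.

+1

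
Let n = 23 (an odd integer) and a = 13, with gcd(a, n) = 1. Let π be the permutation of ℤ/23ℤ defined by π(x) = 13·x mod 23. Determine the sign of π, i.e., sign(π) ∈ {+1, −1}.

+1

Start at x=18: 18 → 4 → 6 → 9 → 2 → 3 → 16 → … (one orbit).
Cycle type of π: 11×2 + 1; total 3 cycles.
23 − 3 = 20 transpositions; sign(π) = (−1)^20 = +1.
Check: (13/23) = +1 by Zolotarev.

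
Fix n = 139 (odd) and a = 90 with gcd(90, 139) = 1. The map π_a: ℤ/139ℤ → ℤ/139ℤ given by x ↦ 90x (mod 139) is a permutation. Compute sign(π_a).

Start at x=49: 49 → 101 → 55 → 85 → 5 → 33 → 51 → … (one orbit).
The orbit structure of x ↦ 90x mod 139: 2 orbits of sizes [138, 1].
With 2 cycles on 139 points, sign = (−1)^{139−2} = -1.
(90|139)_J = -1 (Zolotarev's lemma cross-check).

-1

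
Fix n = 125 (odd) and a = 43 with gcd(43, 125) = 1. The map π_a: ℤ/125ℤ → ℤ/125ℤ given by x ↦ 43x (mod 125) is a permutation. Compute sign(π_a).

-1

Trace 76: π^k(76) = [76, 18, 24, 32, 1, 43, 99] for k=0..6.
Cycle type of π: 20×5 + 4×6 + 1; total 12 cycles.
125 − 12 = 113 transpositions; sign(π) = (−1)^113 = -1.
The Jacobi symbol (43|125) = -1 (Zolotarev) agrees.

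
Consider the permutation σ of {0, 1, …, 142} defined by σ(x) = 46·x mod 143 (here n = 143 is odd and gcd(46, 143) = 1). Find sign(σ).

Trace 56: π^k(56) = [56, 2, 92, 85, 49, 109, 9] for k=0..6.
Cycle type of π: 60×2 + 12 + 10 + 1; total 5 cycles.
n − c = 143 − 5 = 138; sign = (−1)^138 = +1.
(46|143)_J = +1 (Zolotarev's lemma cross-check).

+1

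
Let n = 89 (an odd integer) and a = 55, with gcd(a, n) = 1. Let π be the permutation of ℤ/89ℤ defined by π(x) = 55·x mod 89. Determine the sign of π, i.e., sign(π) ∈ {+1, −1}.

+1

Trace 55: π^k(55) = [55, 88, 34, 1] for k=0..3.
The orbit structure of x ↦ 55x mod 89: 23 orbits of sizes [4, 4, 4, 4, 4, 4, 4, 4, 4, 4, 4, 4, 4, 4, 4, 4, 4, 4, 4, 4, 4, 4, 1].
23 cycles on 89: each ℓ→(−1)^(ℓ−1), product (−1)^66 = +1.
Zolotarev: (55|89) = +1, matching the cycle-count sign.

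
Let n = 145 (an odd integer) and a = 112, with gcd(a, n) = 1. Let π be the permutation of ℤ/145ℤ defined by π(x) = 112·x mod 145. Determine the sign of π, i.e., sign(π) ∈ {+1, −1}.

-1

Trace 53: π^k(53) = [53, 136, 7, 59, 83, 16, 52] for k=0..6.
Cycle lengths of π_112 on ℤ/145ℤ: [28, 28, 28, 28, 7, 7, 7, 7, 4, 1]; 10 cycles in total.
n − c = 145 − 10 = 135; sign = (−1)^135 = -1.
(112|145)_J = -1 (Zolotarev's lemma cross-check).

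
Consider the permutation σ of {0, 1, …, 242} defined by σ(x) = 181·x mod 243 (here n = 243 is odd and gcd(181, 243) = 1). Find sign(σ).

Orbit of 37 under x↦181x: [37, 136, 73, 91, 190, 127, 145]… (length divides ord_243(181)).
27 cycles of lengths [27, 27, 27, 27, 27, 27, 9, 9, 9, 9, 9, 9, 3, 3, 3, 3, 3, 3, 1, 1, 1, 1, 1, 1, 1, 1, 1].
27 cycles on 243: each ℓ→(−1)^(ℓ−1), product (−1)^216 = +1.

+1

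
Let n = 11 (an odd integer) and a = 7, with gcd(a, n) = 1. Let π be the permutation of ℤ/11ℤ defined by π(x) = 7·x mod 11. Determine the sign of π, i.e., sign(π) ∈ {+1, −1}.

-1

Start at x=4: 4 → 6 → 9 → 8 → 1 → 7 → 5 → … (one orbit).
Cycle lengths of π_7 on ℤ/11ℤ: [10, 1]; 2 cycles in total.
11 − 2 = 9 transpositions; sign(π) = (−1)^9 = -1.
The Jacobi symbol (7|11) = -1 (Zolotarev) agrees.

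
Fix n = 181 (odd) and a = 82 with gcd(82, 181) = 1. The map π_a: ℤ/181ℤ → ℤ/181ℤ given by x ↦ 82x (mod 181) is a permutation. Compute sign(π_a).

+1

Orbit of 132 under x↦82x: [132, 145, 125, 114, 117, 1, 82]… (length divides ord_181(82)).
Decompose π into cycles: lengths [15, 15, 15, 15, 15, 15, 15, 15, 15, 15, 15, 15, 1] (13 cycles, including the fixed point 0).
13 cycles on 181: each ℓ→(−1)^(ℓ−1), product (−1)^168 = +1.
Via Zolotarev, sign(π_{82}) = (82|181) = +1.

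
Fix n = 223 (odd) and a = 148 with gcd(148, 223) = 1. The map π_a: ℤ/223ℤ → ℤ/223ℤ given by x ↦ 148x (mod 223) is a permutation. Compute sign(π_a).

Orbit of 83 under x↦148x: [83, 19, 136, 58, 110, 1, 148]… (length divides ord_223(148)).
3 cycles of lengths [111, 111, 1].
3 cycles on 223: each ℓ→(−1)^(ℓ−1), product (−1)^220 = +1.

+1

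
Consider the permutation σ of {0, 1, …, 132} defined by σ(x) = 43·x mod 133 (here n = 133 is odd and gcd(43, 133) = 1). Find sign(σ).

Orbit of 85 under x↦43x: [85, 64, 92, 99, 1, 43, 120]… (length divides ord_133(43)).
π_43 has 21 disjoint cycles with lengths [9, 9, 9, 9, 9, 9, 9, 9, 9, 9, 9, 9, 9, 9, 1, 1, 1, 1, 1, 1, 1] on {0,…,132}.
n − c = 133 − 21 = 112; sign = (−1)^112 = +1.

+1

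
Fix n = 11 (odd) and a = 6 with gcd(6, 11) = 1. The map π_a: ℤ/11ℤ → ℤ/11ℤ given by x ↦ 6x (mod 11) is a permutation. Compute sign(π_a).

-1

Trace 5: π^k(5) = [5, 8, 4, 2, 1, 6, 3] for k=0..6.
Cycle type of π: 10 + 1; total 2 cycles.
11 − 2 = 9 transpositions; sign(π) = (−1)^9 = -1.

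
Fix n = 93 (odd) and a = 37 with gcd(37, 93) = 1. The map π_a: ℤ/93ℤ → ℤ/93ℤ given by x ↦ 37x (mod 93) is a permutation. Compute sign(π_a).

Orbit of 37 under x↦37x: [37, 67, 61, 25, 88, 1]… (length divides ord_93(37)).
π_37 has 18 disjoint cycles with lengths [6, 6, 6, 6, 6, 6, 6, 6, 6, 6, 6, 6, 6, 6, 6, 1, 1, 1] on {0,…,92}.
n − c = 93 − 18 = 75; sign = (−1)^75 = -1.
Check: (37/93) = -1 by Zolotarev.

-1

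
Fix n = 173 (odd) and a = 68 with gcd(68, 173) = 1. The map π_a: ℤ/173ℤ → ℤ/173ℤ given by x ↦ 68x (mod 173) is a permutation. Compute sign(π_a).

Orbit of 40 under x↦68x: [40, 125, 23, 7, 130, 17, 118]… (length divides ord_173(68)).
The orbit structure of x ↦ 68x mod 173: 2 orbits of sizes [172, 1].
Σ(ℓ_i−1) = 173−2 = 171; sign = (−1)^171 = -1.
(68|173)_J = -1 (Zolotarev's lemma cross-check).

-1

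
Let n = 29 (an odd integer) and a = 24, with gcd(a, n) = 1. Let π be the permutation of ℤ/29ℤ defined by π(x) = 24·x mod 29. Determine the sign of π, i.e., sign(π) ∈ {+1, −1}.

+1

Trace 1: π^k(1) = [1, 24, 25, 20, 16, 7, 23] for k=0..6.
The orbit structure of x ↦ 24x mod 29: 5 orbits of sizes [7, 7, 7, 7, 1].
sign(π) = (−1)^{n − #cycles} = (−1)^{29−5} = (−1)^24 = +1.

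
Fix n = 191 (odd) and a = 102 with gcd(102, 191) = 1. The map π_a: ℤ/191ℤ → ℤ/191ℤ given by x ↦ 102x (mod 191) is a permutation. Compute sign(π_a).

+1

Start at x=49: 49 → 32 → 17 → 15 → 2 → 13 → 180 → … (one orbit).
Cycle type of π: 95×2 + 1; total 3 cycles.
3 cycles on 191: each ℓ→(−1)^(ℓ−1), product (−1)^188 = +1.
The Jacobi symbol (102|191) = +1 (Zolotarev) agrees.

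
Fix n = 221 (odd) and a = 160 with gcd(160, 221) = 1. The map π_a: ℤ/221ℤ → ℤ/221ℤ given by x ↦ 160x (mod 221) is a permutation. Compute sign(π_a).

-1

Trace 120: π^k(120) = [120, 194, 100, 88, 157, 147, 94] for k=0..6.
The orbit structure of x ↦ 160x mod 221: 8 orbits of sizes [48, 48, 48, 48, 16, 6, 6, 1].
8 cycles on 221: each ℓ→(−1)^(ℓ−1), product (−1)^213 = -1.
The Jacobi symbol (160|221) = -1 (Zolotarev) agrees.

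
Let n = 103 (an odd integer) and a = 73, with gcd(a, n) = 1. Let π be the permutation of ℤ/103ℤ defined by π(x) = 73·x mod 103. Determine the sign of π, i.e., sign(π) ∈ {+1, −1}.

-1

Orbit of 72 under x↦73x: [72, 3, 13, 22, 61, 24, 1]… (length divides ord_103(73)).
Cycle type of π: 34×3 + 1; total 4 cycles.
With 4 cycles on 103 points, sign = (−1)^{103−4} = -1.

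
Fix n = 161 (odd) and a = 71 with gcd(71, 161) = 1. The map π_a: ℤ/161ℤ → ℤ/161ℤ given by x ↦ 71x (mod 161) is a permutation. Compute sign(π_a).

+1

Orbit of 141 under x↦71x: [141, 29, 127, 1, 71, 50, 8]… (length divides ord_161(71)).
Cycle type of π: 11×14 + 1×7; total 21 cycles.
sign(π) = (−1)^{n − #cycles} = (−1)^{161−21} = (−1)^140 = +1.
Via Zolotarev, sign(π_{71}) = (71|161) = +1.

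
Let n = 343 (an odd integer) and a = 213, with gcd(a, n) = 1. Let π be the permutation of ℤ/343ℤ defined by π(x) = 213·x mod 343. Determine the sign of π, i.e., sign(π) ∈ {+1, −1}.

Trace 58: π^k(58) = [58, 6, 249, 215, 176, 101, 247] for k=0..6.
The orbit structure of x ↦ 213x mod 343: 4 orbits of sizes [294, 42, 6, 1].
4 cycles on 343: each ℓ→(−1)^(ℓ−1), product (−1)^339 = -1.

-1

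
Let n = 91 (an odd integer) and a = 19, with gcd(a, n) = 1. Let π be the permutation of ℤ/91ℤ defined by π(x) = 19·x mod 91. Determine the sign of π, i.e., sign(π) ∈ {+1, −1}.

+1

Trace 30: π^k(30) = [30, 24, 1, 19, 88, 34, 9] for k=0..6.
9 cycles of lengths [12, 12, 12, 12, 12, 12, 12, 6, 1].
9 cycles on 91: each ℓ→(−1)^(ℓ−1), product (−1)^82 = +1.
Via Zolotarev, sign(π_{19}) = (19|91) = +1.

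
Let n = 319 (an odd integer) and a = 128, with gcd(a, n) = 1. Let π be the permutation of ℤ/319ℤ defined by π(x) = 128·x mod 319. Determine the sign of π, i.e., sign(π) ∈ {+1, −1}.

Trace 262: π^k(262) = [262, 41, 144, 249, 291, 244, 289] for k=0..6.
Cycle lengths of π_128 on ℤ/319ℤ: [20, 20, 20, 20, 20, 20, 20, 20, 20, 20, 20, 20, 20, 20, 10, 4, 4, 4, 4, 4, 4, 4, 1]; 23 cycles in total.
n − c = 319 − 23 = 296; sign = (−1)^296 = +1.

+1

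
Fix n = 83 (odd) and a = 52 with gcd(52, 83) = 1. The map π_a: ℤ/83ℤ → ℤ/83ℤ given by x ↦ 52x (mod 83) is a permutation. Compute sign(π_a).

Orbit of 76 under x↦52x: [76, 51, 79, 41, 57, 59, 80]… (length divides ord_83(52)).
Decompose π into cycles: lengths [82, 1] (2 cycles, including the fixed point 0).
sign(π) = (−1)^{n − #cycles} = (−1)^{83−2} = (−1)^81 = -1.

-1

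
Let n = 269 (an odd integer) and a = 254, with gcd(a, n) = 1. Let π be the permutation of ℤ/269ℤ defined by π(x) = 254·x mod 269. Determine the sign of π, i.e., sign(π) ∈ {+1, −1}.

-1

Start at x=19: 19 → 253 → 240 → 166 → 200 → 228 → 77 → … (one orbit).
The orbit structure of x ↦ 254x mod 269: 2 orbits of sizes [268, 1].
2 cycles on 269: each ℓ→(−1)^(ℓ−1), product (−1)^267 = -1.
Via Zolotarev, sign(π_{254}) = (254|269) = -1.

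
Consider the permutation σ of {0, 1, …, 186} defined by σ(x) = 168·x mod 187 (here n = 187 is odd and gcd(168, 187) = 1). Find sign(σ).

Trace 104: π^k(104) = [104, 81, 144, 69, 185, 38, 26] for k=0..6.
Decompose π into cycles: lengths [40, 40, 40, 40, 8, 8, 5, 5, 1] (9 cycles, including the fixed point 0).
187 − 9 = 178 transpositions; sign(π) = (−1)^178 = +1.

+1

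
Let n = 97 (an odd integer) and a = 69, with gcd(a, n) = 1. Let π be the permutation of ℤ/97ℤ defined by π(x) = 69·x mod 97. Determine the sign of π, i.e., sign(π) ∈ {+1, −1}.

-1

Orbit of 79 under x↦69x: [79, 19, 50, 55, 12, 52, 96]… (length divides ord_97(69)).
Cycle lengths of π_69 on ℤ/97ℤ: [32, 32, 32, 1]; 4 cycles in total.
With 4 cycles on 97 points, sign = (−1)^{97−4} = -1.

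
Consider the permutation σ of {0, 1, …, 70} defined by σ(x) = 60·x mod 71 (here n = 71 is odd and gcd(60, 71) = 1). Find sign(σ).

Trace 48: π^k(48) = [48, 40, 57, 12, 10, 32, 3] for k=0..6.
Cycle type of π: 35×2 + 1; total 3 cycles.
71 − 3 = 68 transpositions; sign(π) = (−1)^68 = +1.
(60|71)_J = +1 (Zolotarev's lemma cross-check).

+1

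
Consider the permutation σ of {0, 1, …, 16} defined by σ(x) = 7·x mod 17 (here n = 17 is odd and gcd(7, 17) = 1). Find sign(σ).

Trace 3: π^k(3) = [3, 4, 11, 9, 12, 16, 10] for k=0..6.
Decompose π into cycles: lengths [16, 1] (2 cycles, including the fixed point 0).
17 − 2 = 15 transpositions; sign(π) = (−1)^15 = -1.
Zolotarev: (7|17) = -1, matching the cycle-count sign.

-1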